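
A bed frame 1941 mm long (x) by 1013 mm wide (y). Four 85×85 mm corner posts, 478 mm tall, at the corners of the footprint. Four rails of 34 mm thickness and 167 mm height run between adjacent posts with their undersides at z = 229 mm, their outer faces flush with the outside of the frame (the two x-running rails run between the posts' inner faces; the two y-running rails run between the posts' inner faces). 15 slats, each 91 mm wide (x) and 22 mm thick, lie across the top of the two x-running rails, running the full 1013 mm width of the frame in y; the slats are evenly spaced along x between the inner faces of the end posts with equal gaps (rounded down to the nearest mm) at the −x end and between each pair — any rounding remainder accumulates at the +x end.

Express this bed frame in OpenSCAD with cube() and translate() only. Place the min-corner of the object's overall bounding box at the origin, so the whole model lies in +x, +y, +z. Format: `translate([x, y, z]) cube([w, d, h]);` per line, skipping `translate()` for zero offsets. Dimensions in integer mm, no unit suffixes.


cube([85, 85, 478]);
translate([0, 928, 0]) cube([85, 85, 478]);
translate([1856, 0, 0]) cube([85, 85, 478]);
translate([1856, 928, 0]) cube([85, 85, 478]);
translate([85, 0, 229]) cube([1771, 34, 167]);
translate([85, 979, 229]) cube([1771, 34, 167]);
translate([0, 85, 229]) cube([34, 843, 167]);
translate([1907, 85, 229]) cube([34, 843, 167]);
translate([110, 0, 396]) cube([91, 1013, 22]);
translate([226, 0, 396]) cube([91, 1013, 22]);
translate([342, 0, 396]) cube([91, 1013, 22]);
translate([458, 0, 396]) cube([91, 1013, 22]);
translate([574, 0, 396]) cube([91, 1013, 22]);
translate([690, 0, 396]) cube([91, 1013, 22]);
translate([806, 0, 396]) cube([91, 1013, 22]);
translate([922, 0, 396]) cube([91, 1013, 22]);
translate([1038, 0, 396]) cube([91, 1013, 22]);
translate([1154, 0, 396]) cube([91, 1013, 22]);
translate([1270, 0, 396]) cube([91, 1013, 22]);
translate([1386, 0, 396]) cube([91, 1013, 22]);
translate([1502, 0, 396]) cube([91, 1013, 22]);
translate([1618, 0, 396]) cube([91, 1013, 22]);
translate([1734, 0, 396]) cube([91, 1013, 22]);


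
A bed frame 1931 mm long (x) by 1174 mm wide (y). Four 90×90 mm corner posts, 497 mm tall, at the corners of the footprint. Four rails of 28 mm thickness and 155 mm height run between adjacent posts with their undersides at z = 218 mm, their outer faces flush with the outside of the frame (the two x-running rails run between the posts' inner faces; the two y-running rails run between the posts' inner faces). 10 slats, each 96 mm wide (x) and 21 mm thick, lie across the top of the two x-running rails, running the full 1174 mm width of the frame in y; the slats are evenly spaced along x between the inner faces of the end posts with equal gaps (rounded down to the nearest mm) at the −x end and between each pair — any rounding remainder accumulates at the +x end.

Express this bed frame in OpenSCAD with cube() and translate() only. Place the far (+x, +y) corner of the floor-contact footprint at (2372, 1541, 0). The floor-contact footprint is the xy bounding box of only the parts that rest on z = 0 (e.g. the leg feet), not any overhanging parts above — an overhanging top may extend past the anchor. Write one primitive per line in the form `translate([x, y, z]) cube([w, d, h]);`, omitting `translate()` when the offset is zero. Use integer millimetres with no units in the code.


translate([441, 367, 0]) cube([90, 90, 497]);
translate([441, 1451, 0]) cube([90, 90, 497]);
translate([2282, 367, 0]) cube([90, 90, 497]);
translate([2282, 1451, 0]) cube([90, 90, 497]);
translate([531, 367, 218]) cube([1751, 28, 155]);
translate([531, 1513, 218]) cube([1751, 28, 155]);
translate([441, 457, 218]) cube([28, 994, 155]);
translate([2344, 457, 218]) cube([28, 994, 155]);
translate([602, 367, 373]) cube([96, 1174, 21]);
translate([769, 367, 373]) cube([96, 1174, 21]);
translate([936, 367, 373]) cube([96, 1174, 21]);
translate([1103, 367, 373]) cube([96, 1174, 21]);
translate([1270, 367, 373]) cube([96, 1174, 21]);
translate([1437, 367, 373]) cube([96, 1174, 21]);
translate([1604, 367, 373]) cube([96, 1174, 21]);
translate([1771, 367, 373]) cube([96, 1174, 21]);
translate([1938, 367, 373]) cube([96, 1174, 21]);
translate([2105, 367, 373]) cube([96, 1174, 21]);


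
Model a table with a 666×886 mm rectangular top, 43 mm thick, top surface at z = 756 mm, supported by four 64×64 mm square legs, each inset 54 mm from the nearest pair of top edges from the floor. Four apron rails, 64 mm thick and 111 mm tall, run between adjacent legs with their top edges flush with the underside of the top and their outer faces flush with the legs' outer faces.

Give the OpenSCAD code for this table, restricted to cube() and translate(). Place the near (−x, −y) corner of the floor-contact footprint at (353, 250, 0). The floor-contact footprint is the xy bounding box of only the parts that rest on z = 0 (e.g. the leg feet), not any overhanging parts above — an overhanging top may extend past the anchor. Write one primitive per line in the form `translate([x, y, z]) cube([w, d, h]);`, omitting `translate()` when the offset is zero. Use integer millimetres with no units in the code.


translate([299, 196, 713]) cube([666, 886, 43]);
translate([353, 250, 0]) cube([64, 64, 713]);
translate([847, 250, 0]) cube([64, 64, 713]);
translate([353, 964, 0]) cube([64, 64, 713]);
translate([847, 964, 0]) cube([64, 64, 713]);
translate([417, 250, 602]) cube([430, 64, 111]);
translate([417, 964, 602]) cube([430, 64, 111]);
translate([353, 314, 602]) cube([64, 650, 111]);
translate([847, 314, 602]) cube([64, 650, 111]);


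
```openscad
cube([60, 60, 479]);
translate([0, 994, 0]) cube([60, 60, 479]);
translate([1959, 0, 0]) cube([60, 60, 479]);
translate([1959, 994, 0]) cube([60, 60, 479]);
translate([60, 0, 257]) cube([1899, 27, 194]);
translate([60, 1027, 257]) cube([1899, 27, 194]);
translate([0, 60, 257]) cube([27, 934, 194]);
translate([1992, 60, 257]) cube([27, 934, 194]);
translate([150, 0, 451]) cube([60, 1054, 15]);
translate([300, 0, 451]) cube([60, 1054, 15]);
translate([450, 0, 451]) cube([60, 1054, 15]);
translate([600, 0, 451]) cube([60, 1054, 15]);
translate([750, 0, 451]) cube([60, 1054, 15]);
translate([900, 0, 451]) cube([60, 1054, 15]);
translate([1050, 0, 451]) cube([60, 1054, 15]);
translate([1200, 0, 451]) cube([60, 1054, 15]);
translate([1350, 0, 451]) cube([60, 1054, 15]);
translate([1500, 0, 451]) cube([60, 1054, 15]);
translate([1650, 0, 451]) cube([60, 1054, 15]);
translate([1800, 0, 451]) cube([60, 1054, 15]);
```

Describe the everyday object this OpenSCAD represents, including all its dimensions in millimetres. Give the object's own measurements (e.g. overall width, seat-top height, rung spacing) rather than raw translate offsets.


A bed frame 2019 mm long (x) by 1054 mm wide (y). Four 60×60 mm corner posts, 479 mm tall, at the corners of the footprint. Four rails of 27 mm thickness and 194 mm height run between adjacent posts with their undersides at z = 257 mm, their outer faces flush with the outside of the frame (the two x-running rails run between the posts' inner faces; the two y-running rails run between the posts' inner faces). 12 slats, each 60 mm wide (x) and 15 mm thick, lie across the top of the two x-running rails, running the full 1054 mm width of the frame in y; along x they sit between the end posts with a 90 mm gap after the −x posts and between neighbouring slats, leaving 99 mm before the +x posts.


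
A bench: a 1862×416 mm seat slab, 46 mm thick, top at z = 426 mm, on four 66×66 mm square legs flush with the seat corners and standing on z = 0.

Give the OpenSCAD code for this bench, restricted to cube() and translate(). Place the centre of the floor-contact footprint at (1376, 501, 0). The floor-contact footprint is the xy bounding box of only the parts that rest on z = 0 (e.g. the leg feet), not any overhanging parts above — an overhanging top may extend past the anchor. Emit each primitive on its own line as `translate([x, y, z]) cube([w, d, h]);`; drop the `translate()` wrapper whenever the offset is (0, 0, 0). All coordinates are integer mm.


translate([445, 293, 380]) cube([1862, 416, 46]);
translate([445, 293, 0]) cube([66, 66, 380]);
translate([445, 643, 0]) cube([66, 66, 380]);
translate([2241, 293, 0]) cube([66, 66, 380]);
translate([2241, 643, 0]) cube([66, 66, 380]);


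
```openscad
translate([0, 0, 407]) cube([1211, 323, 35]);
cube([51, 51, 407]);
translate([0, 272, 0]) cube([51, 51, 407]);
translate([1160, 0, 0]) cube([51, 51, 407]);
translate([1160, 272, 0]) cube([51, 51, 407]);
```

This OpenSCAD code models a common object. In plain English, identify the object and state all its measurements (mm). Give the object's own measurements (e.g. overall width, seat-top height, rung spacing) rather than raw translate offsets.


A bench: a 1211×323 mm seat slab, 35 mm thick, top at z = 442 mm, on four 51×51 mm square legs flush with the seat corners and standing on z = 0.


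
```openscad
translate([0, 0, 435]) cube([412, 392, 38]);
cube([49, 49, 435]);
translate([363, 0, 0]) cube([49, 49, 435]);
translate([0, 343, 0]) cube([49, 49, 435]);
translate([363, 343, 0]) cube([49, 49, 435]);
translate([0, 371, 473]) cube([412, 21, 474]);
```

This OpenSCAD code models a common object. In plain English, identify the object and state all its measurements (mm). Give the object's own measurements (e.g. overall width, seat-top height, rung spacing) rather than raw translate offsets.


A chair. The seat is a 412×392×38 mm slab with its top at z = 473 mm, on four 49×49 mm corner legs (flush with the seat edges, standing on z = 0). A flat backrest 21 mm thick, 474 mm tall, spans the full seat width and rises from the seat top along its +y edge, rear face flush with the rear of the seat.


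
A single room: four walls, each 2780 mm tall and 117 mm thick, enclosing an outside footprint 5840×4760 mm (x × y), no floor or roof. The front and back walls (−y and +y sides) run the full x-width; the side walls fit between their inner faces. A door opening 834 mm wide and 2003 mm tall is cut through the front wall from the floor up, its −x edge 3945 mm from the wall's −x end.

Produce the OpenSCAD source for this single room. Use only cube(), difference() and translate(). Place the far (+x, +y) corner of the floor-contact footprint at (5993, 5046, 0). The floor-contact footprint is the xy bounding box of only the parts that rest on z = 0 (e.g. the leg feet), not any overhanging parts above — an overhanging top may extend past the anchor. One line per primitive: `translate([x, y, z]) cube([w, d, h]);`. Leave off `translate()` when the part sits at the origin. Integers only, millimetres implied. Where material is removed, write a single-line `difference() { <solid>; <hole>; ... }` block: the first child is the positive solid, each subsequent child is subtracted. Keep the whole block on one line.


difference() { translate([153, 286, 0]) cube([5840, 117, 2780]); translate([4098, 286, 0]) cube([834, 117, 2003]); }
translate([153, 4929, 0]) cube([5840, 117, 2780]);
translate([153, 403, 0]) cube([117, 4526, 2780]);
translate([5876, 403, 0]) cube([117, 4526, 2780]);


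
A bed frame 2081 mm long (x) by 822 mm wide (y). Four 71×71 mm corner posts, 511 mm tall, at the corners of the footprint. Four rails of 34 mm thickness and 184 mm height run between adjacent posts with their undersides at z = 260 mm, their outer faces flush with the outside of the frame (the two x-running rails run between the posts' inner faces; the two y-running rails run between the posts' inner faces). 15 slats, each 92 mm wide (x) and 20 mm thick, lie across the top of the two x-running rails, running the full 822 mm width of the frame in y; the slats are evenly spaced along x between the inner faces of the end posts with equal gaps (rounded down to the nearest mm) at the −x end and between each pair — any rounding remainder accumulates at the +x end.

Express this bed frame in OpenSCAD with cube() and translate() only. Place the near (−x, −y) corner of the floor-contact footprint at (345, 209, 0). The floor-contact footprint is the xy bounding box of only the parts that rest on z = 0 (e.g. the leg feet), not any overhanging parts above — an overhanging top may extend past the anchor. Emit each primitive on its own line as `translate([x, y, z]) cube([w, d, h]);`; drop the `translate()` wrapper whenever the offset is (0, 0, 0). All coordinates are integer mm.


translate([345, 209, 0]) cube([71, 71, 511]);
translate([345, 960, 0]) cube([71, 71, 511]);
translate([2355, 209, 0]) cube([71, 71, 511]);
translate([2355, 960, 0]) cube([71, 71, 511]);
translate([416, 209, 260]) cube([1939, 34, 184]);
translate([416, 997, 260]) cube([1939, 34, 184]);
translate([345, 280, 260]) cube([34, 680, 184]);
translate([2392, 280, 260]) cube([34, 680, 184]);
translate([450, 209, 444]) cube([92, 822, 20]);
translate([576, 209, 444]) cube([92, 822, 20]);
translate([702, 209, 444]) cube([92, 822, 20]);
translate([828, 209, 444]) cube([92, 822, 20]);
translate([954, 209, 444]) cube([92, 822, 20]);
translate([1080, 209, 444]) cube([92, 822, 20]);
translate([1206, 209, 444]) cube([92, 822, 20]);
translate([1332, 209, 444]) cube([92, 822, 20]);
translate([1458, 209, 444]) cube([92, 822, 20]);
translate([1584, 209, 444]) cube([92, 822, 20]);
translate([1710, 209, 444]) cube([92, 822, 20]);
translate([1836, 209, 444]) cube([92, 822, 20]);
translate([1962, 209, 444]) cube([92, 822, 20]);
translate([2088, 209, 444]) cube([92, 822, 20]);
translate([2214, 209, 444]) cube([92, 822, 20]);


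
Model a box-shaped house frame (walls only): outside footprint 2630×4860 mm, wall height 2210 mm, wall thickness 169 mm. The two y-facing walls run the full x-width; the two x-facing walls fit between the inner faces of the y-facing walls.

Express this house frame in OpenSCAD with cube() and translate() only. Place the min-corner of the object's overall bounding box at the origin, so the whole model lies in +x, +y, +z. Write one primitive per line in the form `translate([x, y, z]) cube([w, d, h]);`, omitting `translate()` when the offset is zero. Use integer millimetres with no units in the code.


cube([2630, 169, 2210]);
translate([0, 4691, 0]) cube([2630, 169, 2210]);
translate([0, 169, 0]) cube([169, 4522, 2210]);
translate([2461, 169, 0]) cube([169, 4522, 2210]);


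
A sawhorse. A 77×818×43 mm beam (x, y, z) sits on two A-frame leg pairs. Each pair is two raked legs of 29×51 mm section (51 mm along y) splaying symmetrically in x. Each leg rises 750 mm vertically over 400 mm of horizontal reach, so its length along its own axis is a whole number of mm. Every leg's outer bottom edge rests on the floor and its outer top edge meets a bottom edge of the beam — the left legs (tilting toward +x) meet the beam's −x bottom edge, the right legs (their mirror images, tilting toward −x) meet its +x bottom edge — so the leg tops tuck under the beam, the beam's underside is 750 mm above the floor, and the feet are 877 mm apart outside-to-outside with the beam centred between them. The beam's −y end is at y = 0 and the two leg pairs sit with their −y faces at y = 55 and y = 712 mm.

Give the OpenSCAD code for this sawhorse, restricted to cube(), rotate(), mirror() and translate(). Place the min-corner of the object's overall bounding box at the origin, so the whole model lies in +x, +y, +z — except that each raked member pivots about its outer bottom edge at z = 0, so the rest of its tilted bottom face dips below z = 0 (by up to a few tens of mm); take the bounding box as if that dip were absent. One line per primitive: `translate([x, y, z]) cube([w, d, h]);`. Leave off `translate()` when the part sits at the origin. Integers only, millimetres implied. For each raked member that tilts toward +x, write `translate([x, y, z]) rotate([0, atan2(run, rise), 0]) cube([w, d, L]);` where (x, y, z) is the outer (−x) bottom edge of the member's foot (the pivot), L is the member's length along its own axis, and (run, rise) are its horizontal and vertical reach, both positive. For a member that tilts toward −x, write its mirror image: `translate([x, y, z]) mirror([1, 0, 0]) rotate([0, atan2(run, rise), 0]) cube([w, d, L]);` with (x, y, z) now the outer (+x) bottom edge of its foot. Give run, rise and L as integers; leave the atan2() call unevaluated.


translate([400, 0, 750]) cube([77, 818, 43]);
translate([0, 55, 0]) rotate([0, atan2(400, 750), 0]) cube([29, 51, 850]);
translate([877, 55, 0]) mirror([1, 0, 0]) rotate([0, atan2(400, 750), 0]) cube([29, 51, 850]);
translate([0, 712, 0]) rotate([0, atan2(400, 750), 0]) cube([29, 51, 850]);
translate([877, 712, 0]) mirror([1, 0, 0]) rotate([0, atan2(400, 750), 0]) cube([29, 51, 850]);


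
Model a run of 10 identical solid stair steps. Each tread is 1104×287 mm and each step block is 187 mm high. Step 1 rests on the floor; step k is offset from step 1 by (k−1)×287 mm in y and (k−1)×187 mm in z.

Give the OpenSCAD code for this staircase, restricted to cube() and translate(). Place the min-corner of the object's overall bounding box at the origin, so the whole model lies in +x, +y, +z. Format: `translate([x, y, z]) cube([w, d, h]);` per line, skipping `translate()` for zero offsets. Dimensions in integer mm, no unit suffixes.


cube([1104, 287, 187]);
translate([0, 287, 187]) cube([1104, 287, 187]);
translate([0, 574, 374]) cube([1104, 287, 187]);
translate([0, 861, 561]) cube([1104, 287, 187]);
translate([0, 1148, 748]) cube([1104, 287, 187]);
translate([0, 1435, 935]) cube([1104, 287, 187]);
translate([0, 1722, 1122]) cube([1104, 287, 187]);
translate([0, 2009, 1309]) cube([1104, 287, 187]);
translate([0, 2296, 1496]) cube([1104, 287, 187]);
translate([0, 2583, 1683]) cube([1104, 287, 187]);


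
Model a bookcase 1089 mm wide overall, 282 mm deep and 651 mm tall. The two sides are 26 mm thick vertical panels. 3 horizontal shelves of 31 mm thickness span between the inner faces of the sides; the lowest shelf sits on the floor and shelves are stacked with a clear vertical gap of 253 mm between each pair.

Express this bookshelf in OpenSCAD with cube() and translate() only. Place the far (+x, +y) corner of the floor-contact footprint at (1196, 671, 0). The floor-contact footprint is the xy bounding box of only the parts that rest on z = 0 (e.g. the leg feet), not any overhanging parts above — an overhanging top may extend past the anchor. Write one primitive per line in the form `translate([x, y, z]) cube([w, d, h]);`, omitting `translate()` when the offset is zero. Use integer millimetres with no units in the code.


translate([107, 389, 0]) cube([26, 282, 651]);
translate([1170, 389, 0]) cube([26, 282, 651]);
translate([133, 389, 0]) cube([1037, 282, 31]);
translate([133, 389, 284]) cube([1037, 282, 31]);
translate([133, 389, 568]) cube([1037, 282, 31]);


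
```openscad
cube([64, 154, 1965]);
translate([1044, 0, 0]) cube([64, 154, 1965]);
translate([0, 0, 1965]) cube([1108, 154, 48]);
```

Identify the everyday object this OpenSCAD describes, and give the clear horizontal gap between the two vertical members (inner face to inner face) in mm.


A door frame. The clear opening width is 980 mm.

Two 1965 mm tall posts with a header on top — a door frame. The left jamb is 64 mm wide at x = 0; the right jamb starts at x = 1044. The clear opening is 1044 − 64 = 980 mm.


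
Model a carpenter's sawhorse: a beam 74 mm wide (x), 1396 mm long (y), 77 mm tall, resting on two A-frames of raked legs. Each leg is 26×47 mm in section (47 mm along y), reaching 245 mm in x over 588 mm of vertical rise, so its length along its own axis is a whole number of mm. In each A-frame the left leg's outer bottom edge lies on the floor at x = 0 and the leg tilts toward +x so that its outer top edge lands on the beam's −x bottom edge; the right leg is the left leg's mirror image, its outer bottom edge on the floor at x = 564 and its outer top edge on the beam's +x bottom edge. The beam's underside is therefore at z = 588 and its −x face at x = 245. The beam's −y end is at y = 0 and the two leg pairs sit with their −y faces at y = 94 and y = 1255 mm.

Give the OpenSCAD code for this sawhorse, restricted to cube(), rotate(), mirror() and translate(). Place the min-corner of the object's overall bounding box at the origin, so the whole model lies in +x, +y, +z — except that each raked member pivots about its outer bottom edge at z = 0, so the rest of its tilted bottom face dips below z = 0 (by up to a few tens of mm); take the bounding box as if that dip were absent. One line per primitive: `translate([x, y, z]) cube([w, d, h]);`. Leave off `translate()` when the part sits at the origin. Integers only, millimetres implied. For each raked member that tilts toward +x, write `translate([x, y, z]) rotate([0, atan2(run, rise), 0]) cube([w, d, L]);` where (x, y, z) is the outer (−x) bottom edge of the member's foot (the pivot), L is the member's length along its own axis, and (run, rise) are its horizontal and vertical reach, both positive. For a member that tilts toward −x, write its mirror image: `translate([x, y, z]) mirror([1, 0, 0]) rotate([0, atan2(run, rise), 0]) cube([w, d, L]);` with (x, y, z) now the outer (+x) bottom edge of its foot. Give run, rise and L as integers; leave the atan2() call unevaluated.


translate([245, 0, 588]) cube([74, 1396, 77]);
translate([0, 94, 0]) rotate([0, atan2(245, 588), 0]) cube([26, 47, 637]);
translate([564, 94, 0]) mirror([1, 0, 0]) rotate([0, atan2(245, 588), 0]) cube([26, 47, 637]);
translate([0, 1255, 0]) rotate([0, atan2(245, 588), 0]) cube([26, 47, 637]);
translate([564, 1255, 0]) mirror([1, 0, 0]) rotate([0, atan2(245, 588), 0]) cube([26, 47, 637]);


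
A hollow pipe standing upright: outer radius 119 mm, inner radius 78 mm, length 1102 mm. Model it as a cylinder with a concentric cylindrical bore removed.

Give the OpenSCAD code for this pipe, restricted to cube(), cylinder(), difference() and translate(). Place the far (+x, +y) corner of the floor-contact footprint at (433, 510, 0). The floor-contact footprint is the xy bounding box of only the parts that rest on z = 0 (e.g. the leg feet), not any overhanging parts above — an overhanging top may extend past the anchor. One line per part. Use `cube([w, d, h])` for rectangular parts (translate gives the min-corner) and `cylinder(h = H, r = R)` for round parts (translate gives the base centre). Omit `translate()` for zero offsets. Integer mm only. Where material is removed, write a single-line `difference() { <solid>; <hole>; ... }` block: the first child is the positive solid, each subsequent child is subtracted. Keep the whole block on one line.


difference() { translate([314, 391, 0]) cylinder(h = 1102, r = 119); translate([314, 391, 0]) cylinder(h = 1102, r = 78); }


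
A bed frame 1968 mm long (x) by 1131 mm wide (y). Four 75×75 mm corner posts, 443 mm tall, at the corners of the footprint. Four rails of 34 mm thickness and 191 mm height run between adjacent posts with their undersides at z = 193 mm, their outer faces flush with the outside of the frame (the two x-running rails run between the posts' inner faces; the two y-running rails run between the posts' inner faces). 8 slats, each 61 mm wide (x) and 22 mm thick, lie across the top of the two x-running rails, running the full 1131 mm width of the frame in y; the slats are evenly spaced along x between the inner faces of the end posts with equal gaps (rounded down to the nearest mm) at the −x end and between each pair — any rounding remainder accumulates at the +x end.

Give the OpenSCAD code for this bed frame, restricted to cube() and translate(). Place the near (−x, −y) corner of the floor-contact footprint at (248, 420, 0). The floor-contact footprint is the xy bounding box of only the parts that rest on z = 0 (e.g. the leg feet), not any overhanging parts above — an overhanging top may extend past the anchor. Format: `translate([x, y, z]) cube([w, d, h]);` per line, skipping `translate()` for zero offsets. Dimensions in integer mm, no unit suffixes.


translate([248, 420, 0]) cube([75, 75, 443]);
translate([248, 1476, 0]) cube([75, 75, 443]);
translate([2141, 420, 0]) cube([75, 75, 443]);
translate([2141, 1476, 0]) cube([75, 75, 443]);
translate([323, 420, 193]) cube([1818, 34, 191]);
translate([323, 1517, 193]) cube([1818, 34, 191]);
translate([248, 495, 193]) cube([34, 981, 191]);
translate([2182, 495, 193]) cube([34, 981, 191]);
translate([470, 420, 384]) cube([61, 1131, 22]);
translate([678, 420, 384]) cube([61, 1131, 22]);
translate([886, 420, 384]) cube([61, 1131, 22]);
translate([1094, 420, 384]) cube([61, 1131, 22]);
translate([1302, 420, 384]) cube([61, 1131, 22]);
translate([1510, 420, 384]) cube([61, 1131, 22]);
translate([1718, 420, 384]) cube([61, 1131, 22]);
translate([1926, 420, 384]) cube([61, 1131, 22]);


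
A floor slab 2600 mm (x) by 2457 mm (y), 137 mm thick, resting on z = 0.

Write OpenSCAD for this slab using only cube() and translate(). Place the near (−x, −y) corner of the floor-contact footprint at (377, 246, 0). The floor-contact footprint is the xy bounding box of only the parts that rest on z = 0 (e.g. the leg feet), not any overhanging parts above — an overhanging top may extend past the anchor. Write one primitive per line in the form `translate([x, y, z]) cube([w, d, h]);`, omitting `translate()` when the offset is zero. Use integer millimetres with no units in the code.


translate([377, 246, 0]) cube([2600, 2457, 137]);


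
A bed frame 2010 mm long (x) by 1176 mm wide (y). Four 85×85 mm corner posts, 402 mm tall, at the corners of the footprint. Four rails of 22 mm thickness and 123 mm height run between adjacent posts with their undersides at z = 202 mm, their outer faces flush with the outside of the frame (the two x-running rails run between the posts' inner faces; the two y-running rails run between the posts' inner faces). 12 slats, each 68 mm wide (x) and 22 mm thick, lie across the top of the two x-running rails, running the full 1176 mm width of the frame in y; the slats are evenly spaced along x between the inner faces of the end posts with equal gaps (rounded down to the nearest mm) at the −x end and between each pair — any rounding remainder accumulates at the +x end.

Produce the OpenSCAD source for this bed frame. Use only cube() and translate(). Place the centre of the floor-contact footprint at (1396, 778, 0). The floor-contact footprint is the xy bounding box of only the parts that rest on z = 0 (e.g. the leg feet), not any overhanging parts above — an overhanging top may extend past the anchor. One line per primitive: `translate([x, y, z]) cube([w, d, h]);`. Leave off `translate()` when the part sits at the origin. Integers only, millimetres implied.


translate([391, 190, 0]) cube([85, 85, 402]);
translate([391, 1281, 0]) cube([85, 85, 402]);
translate([2316, 190, 0]) cube([85, 85, 402]);
translate([2316, 1281, 0]) cube([85, 85, 402]);
translate([476, 190, 202]) cube([1840, 22, 123]);
translate([476, 1344, 202]) cube([1840, 22, 123]);
translate([391, 275, 202]) cube([22, 1006, 123]);
translate([2379, 275, 202]) cube([22, 1006, 123]);
translate([554, 190, 325]) cube([68, 1176, 22]);
translate([700, 190, 325]) cube([68, 1176, 22]);
translate([846, 190, 325]) cube([68, 1176, 22]);
translate([992, 190, 325]) cube([68, 1176, 22]);
translate([1138, 190, 325]) cube([68, 1176, 22]);
translate([1284, 190, 325]) cube([68, 1176, 22]);
translate([1430, 190, 325]) cube([68, 1176, 22]);
translate([1576, 190, 325]) cube([68, 1176, 22]);
translate([1722, 190, 325]) cube([68, 1176, 22]);
translate([1868, 190, 325]) cube([68, 1176, 22]);
translate([2014, 190, 325]) cube([68, 1176, 22]);
translate([2160, 190, 325]) cube([68, 1176, 22]);


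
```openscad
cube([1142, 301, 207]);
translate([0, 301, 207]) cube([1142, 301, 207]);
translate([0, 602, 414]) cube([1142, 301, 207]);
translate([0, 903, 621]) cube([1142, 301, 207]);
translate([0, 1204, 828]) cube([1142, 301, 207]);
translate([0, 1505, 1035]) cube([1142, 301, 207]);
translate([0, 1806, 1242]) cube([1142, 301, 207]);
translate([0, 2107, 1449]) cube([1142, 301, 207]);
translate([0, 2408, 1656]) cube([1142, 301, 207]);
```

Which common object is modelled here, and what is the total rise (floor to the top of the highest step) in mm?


A staircase. The total rise is 1863 mm.

9 identical blocks, each offset up and back from the previous — a staircase. Each step is 207 mm tall and there are 9 of them, so the total rise is 9 × 207 = 1863 mm.


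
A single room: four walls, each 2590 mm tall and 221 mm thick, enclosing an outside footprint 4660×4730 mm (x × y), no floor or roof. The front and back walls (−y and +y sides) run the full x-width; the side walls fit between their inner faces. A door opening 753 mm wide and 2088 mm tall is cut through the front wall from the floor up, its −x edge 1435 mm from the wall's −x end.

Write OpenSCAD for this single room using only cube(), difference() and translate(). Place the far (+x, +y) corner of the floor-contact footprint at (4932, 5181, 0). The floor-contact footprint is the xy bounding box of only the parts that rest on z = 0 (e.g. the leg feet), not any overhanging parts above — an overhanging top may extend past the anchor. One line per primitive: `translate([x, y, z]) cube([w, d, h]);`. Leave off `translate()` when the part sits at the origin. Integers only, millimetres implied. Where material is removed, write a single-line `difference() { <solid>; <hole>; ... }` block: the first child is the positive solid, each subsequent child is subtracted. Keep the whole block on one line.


difference() { translate([272, 451, 0]) cube([4660, 221, 2590]); translate([1707, 451, 0]) cube([753, 221, 2088]); }
translate([272, 4960, 0]) cube([4660, 221, 2590]);
translate([272, 672, 0]) cube([221, 4288, 2590]);
translate([4711, 672, 0]) cube([221, 4288, 2590]);


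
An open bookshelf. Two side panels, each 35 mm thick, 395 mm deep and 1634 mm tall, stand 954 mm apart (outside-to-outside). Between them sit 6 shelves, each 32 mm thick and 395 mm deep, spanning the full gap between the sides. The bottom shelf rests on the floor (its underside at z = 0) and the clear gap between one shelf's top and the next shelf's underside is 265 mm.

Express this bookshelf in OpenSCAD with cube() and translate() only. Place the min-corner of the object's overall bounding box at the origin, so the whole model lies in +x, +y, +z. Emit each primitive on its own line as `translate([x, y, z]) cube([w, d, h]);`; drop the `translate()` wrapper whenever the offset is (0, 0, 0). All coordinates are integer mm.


cube([35, 395, 1634]);
translate([919, 0, 0]) cube([35, 395, 1634]);
translate([35, 0, 0]) cube([884, 395, 32]);
translate([35, 0, 297]) cube([884, 395, 32]);
translate([35, 0, 594]) cube([884, 395, 32]);
translate([35, 0, 891]) cube([884, 395, 32]);
translate([35, 0, 1188]) cube([884, 395, 32]);
translate([35, 0, 1485]) cube([884, 395, 32]);


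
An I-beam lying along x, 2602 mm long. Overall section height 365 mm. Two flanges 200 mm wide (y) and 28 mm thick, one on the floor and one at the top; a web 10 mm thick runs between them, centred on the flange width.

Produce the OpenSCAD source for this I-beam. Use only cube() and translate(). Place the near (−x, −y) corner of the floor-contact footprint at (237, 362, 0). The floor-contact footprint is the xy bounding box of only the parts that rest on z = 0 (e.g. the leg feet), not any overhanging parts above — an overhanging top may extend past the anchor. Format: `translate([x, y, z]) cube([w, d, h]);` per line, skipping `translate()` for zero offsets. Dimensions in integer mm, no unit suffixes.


translate([237, 362, 0]) cube([2602, 200, 28]);
translate([237, 457, 28]) cube([2602, 10, 309]);
translate([237, 362, 337]) cube([2602, 200, 28]);


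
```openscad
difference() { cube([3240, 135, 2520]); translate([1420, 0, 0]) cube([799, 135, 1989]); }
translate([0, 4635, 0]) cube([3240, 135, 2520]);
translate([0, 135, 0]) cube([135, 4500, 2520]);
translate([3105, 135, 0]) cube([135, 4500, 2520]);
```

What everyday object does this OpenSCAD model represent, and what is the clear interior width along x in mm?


A single room. The interior width is 2970 mm.

Four walls enclosing a rectangle with a door in the front wall — a room. Outside width 3240 minus two 135 mm walls gives 2970 mm.


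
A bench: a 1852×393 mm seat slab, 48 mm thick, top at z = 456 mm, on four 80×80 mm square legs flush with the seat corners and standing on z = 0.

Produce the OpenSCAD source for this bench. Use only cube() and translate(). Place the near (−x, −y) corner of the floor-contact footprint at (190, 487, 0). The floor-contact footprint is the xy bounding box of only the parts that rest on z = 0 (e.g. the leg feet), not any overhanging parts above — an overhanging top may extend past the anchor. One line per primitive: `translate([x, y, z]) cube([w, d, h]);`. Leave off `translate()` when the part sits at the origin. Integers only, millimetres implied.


translate([190, 487, 408]) cube([1852, 393, 48]);
translate([190, 487, 0]) cube([80, 80, 408]);
translate([190, 800, 0]) cube([80, 80, 408]);
translate([1962, 487, 0]) cube([80, 80, 408]);
translate([1962, 800, 0]) cube([80, 80, 408]);


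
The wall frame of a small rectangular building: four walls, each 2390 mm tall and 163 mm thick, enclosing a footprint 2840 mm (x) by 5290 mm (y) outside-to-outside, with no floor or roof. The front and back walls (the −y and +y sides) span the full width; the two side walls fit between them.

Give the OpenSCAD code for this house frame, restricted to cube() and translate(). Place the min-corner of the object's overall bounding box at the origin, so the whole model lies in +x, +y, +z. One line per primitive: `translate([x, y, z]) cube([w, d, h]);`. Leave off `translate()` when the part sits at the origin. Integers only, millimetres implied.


cube([2840, 163, 2390]);
translate([0, 5127, 0]) cube([2840, 163, 2390]);
translate([0, 163, 0]) cube([163, 4964, 2390]);
translate([2677, 163, 0]) cube([163, 4964, 2390]);


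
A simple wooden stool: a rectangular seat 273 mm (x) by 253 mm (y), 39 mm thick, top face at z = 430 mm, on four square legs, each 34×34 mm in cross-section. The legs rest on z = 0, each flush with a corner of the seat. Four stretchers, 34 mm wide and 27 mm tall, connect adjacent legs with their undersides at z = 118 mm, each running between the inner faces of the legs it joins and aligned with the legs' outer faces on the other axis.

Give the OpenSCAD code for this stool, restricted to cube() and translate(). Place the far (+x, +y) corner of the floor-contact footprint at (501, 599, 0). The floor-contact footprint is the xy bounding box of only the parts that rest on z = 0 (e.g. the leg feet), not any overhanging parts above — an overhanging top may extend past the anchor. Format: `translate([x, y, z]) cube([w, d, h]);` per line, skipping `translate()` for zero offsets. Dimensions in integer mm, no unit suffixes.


translate([228, 346, 391]) cube([273, 253, 39]);
translate([228, 346, 0]) cube([34, 34, 391]);
translate([467, 346, 0]) cube([34, 34, 391]);
translate([228, 565, 0]) cube([34, 34, 391]);
translate([467, 565, 0]) cube([34, 34, 391]);
translate([262, 346, 118]) cube([205, 34, 27]);
translate([262, 565, 118]) cube([205, 34, 27]);
translate([228, 380, 118]) cube([34, 185, 27]);
translate([467, 380, 118]) cube([34, 185, 27]);


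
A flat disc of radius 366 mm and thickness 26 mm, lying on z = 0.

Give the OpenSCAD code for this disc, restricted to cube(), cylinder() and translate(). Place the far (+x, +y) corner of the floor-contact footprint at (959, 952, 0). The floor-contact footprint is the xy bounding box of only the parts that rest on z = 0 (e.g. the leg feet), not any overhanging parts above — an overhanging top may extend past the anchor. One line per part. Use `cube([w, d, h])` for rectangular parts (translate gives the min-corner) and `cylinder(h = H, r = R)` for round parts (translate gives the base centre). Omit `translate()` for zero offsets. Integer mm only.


translate([593, 586, 0]) cylinder(h = 26, r = 366);


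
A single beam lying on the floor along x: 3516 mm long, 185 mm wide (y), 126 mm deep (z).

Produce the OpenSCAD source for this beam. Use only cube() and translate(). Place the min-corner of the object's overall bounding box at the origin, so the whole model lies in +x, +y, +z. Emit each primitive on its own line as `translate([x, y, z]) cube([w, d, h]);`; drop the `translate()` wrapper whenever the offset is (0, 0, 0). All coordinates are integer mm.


cube([3516, 185, 126]);


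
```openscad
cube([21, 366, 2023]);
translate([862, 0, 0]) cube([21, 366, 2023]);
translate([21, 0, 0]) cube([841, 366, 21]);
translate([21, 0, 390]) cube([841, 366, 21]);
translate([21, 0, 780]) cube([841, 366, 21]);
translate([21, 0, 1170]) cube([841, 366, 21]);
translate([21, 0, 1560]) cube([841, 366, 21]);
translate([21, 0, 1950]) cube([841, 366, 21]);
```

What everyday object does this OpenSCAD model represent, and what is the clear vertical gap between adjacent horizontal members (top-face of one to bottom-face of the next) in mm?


A bookshelf. The clear shelf gap is 369 mm.

Two tall side panels with 6 horizontal boards between them — a bookshelf. The first two shelf undersides are at z = 0 and z = 390; with shelf thickness 21, the clear gap is 390 − 0 − 21 = 369 mm.


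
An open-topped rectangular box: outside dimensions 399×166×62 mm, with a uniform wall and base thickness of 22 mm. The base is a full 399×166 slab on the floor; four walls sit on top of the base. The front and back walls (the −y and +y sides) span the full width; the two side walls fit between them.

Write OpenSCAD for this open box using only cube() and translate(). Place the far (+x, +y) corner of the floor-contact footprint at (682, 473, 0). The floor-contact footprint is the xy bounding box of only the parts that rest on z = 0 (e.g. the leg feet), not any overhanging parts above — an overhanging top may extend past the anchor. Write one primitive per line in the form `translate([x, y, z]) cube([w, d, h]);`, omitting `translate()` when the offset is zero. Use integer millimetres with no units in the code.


translate([283, 307, 0]) cube([399, 166, 22]);
translate([283, 307, 22]) cube([399, 22, 40]);
translate([283, 451, 22]) cube([399, 22, 40]);
translate([283, 329, 22]) cube([22, 122, 40]);
translate([660, 329, 22]) cube([22, 122, 40]);


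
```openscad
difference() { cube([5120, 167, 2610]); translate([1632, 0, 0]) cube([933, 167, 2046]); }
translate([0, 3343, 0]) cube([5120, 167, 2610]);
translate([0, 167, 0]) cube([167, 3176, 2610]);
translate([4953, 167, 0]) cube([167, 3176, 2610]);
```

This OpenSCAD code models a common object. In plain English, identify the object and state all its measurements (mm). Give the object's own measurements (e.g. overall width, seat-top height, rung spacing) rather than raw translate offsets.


A single room: four walls, each 2610 mm tall and 167 mm thick, enclosing an outside footprint 5120×3510 mm (x × y), no floor or roof. The front and back walls (−y and +y sides) run the full x-width; the side walls fit between their inner faces. A door opening 933 mm wide and 2046 mm tall is cut through the front wall from the floor up, its −x edge 1632 mm from the wall's −x end.


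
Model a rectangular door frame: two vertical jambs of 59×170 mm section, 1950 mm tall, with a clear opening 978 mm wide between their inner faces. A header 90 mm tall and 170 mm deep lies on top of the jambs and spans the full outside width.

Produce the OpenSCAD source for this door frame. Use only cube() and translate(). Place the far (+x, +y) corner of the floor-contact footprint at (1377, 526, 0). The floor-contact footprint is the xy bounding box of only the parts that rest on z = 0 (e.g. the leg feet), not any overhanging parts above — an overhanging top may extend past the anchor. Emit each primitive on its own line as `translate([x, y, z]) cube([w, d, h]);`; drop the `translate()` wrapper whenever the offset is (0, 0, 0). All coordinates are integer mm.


translate([281, 356, 0]) cube([59, 170, 1950]);
translate([1318, 356, 0]) cube([59, 170, 1950]);
translate([281, 356, 1950]) cube([1096, 170, 90]);
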